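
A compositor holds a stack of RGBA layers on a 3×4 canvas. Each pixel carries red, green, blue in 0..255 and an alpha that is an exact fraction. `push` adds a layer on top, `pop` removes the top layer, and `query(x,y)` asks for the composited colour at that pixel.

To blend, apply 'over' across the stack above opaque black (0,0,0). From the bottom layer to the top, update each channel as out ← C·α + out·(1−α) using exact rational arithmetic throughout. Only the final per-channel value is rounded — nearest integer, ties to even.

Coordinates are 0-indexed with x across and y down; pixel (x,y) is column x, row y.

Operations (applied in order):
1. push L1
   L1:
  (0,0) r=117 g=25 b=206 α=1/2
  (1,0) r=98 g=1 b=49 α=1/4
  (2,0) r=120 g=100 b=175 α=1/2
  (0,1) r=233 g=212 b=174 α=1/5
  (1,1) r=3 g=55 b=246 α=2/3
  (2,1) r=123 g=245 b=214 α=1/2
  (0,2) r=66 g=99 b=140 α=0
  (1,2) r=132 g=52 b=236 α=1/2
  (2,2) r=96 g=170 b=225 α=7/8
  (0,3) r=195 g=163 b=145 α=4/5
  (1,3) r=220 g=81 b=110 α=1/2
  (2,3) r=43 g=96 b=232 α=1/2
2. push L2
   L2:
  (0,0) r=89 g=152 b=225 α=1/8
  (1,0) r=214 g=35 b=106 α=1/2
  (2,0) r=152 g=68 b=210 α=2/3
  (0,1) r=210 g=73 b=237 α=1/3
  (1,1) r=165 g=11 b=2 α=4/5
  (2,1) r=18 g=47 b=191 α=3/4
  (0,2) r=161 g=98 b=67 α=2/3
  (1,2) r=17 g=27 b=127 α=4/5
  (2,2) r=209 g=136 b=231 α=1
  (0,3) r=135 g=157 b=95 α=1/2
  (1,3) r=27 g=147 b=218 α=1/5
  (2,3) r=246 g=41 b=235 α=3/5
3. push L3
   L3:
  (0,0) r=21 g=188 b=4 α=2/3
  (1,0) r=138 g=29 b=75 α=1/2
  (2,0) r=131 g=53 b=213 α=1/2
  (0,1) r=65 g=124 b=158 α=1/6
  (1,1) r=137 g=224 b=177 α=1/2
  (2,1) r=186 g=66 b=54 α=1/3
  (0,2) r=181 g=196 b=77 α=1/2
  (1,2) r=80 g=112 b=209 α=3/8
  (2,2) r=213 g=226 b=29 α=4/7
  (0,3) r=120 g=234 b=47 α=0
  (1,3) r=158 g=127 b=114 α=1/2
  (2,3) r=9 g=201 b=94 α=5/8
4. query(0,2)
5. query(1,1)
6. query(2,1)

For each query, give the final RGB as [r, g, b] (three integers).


(0,2) stack=L1,L2,L3; from [0,0,0]:
+L1 (α=0) → [0, 0, 0]
+L2 (α=2/3) → [322/3, 196/3, 134/3]
+L3 (α=1/2) → [865/6, 392/3, 365/6]
rounded: [144, 131, 61]

(1,1) stack=L1,L2,L3; from [0,0,0]:
+L1 (α=2/3) → [2, 110/3, 164]
+L2 (α=4/5) → [662/5, 242/15, 172/5]
+L3 (α=1/2) → [1347/10, 1801/15, 1057/10]
→ [135, 120, 106]

(2,1) stack=L1,L2,L3; from [0,0,0]:
after L1 α=1/2: [123/2, 245/2, 107]
after L2 α=3/4: [231/8, 527/8, 170]
after L3 α=1/3: [325/4, 791/12, 394/3]
= [81, 66, 131]


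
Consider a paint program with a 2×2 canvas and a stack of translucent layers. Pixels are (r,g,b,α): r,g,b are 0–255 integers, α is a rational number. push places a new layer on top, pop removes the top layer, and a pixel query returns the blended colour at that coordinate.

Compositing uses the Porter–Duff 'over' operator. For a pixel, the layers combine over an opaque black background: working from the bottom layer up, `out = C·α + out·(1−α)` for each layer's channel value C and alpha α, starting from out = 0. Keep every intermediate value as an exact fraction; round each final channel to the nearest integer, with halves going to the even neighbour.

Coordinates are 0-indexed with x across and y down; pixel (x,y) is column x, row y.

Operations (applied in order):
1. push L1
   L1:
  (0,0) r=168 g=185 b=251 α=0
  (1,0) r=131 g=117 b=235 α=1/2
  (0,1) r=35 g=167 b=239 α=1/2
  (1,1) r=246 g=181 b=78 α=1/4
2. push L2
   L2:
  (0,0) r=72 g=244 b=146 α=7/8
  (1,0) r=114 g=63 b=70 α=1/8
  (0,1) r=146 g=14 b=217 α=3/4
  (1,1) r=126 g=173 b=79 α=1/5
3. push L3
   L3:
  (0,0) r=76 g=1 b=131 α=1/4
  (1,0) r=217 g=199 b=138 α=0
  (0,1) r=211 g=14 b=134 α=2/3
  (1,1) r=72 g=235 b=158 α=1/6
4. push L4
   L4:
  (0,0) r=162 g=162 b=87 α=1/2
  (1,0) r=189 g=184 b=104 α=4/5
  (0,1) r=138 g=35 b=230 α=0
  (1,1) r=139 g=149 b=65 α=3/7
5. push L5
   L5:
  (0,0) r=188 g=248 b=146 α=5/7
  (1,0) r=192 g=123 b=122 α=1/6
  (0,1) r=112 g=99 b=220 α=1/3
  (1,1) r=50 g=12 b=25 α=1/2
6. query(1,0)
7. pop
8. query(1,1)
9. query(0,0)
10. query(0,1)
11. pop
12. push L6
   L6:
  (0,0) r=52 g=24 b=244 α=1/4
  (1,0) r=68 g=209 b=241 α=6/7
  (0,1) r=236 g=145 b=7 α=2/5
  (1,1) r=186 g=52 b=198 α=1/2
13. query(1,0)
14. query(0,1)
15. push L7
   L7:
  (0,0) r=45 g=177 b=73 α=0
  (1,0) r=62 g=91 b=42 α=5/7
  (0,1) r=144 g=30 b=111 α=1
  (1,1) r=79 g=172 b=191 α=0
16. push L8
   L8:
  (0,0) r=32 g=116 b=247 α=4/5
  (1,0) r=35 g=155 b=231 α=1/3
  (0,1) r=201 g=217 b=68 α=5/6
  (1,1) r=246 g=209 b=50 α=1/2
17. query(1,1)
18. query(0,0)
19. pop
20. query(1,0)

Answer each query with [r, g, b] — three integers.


at x=1,y=0 over L1,L2,L3,L4,L5:
L1 α=1/2: [131/2, 117/2, 235/2]
L2 α=1/8: [1145/16, 945/16, 1785/16]
L3 α=0: [1145/16, 945/16, 1785/16]
L4 α=4/5: [13241/80, 12721/80, 8441/80]
L5 α=1/6: [16313/96, 14689/96, 10393/96]
rounded: [170, 153, 108]

(1,1) stack=L1,L2,L3,L4; from [0,0,0]:
+L1 (α=1/4) → [123/2, 181/4, 39/2]
+L2 (α=1/5) → [372/5, 354/5, 157/5]
+L3 (α=1/6) → [74, 589/6, 105/2]
+L4 (α=3/7) → [713/7, 2519/21, 405/7]
rounded: [102, 120, 58]

(0,0) stack=L1,L2,L3,L4; from [0,0,0]:
+L1 (α=0) → [0, 0, 0]
+L2 (α=7/8) → [63, 427/2, 511/4]
+L3 (α=1/4) → [265/4, 1283/8, 2057/16]
+L4 (α=1/2) → [913/8, 2579/16, 3449/32]
→ [114, 161, 108]

(0,1) stack=L1,L2,L3,L4; from [0,0,0]:
+L1 (α=1/2) → [35/2, 167/2, 239/2]
+L2 (α=3/4) → [911/8, 251/8, 1541/8]
+L3 (α=2/3) → [1429/8, 475/24, 3685/24]
+L4 (α=0) → [1429/8, 475/24, 3685/24]
→ [179, 20, 154]

(1,0) stack=L1,L2,L3,L6; from [0,0,0]:
after L1 α=1/2: [131/2, 117/2, 235/2]
after L2 α=1/8: [1145/16, 945/16, 1785/16]
after L3 α=0: [1145/16, 945/16, 1785/16]
after L6 α=6/7: [7673/112, 21009/112, 24921/112]
→ [69, 188, 223]

(0,1) stack=L1,L2,L3,L6; from [0,0,0]:
L1 α=1/2: [35/2, 167/2, 239/2]
L2 α=3/4: [911/8, 251/8, 1541/8]
L3 α=2/3: [1429/8, 475/24, 3685/24]
L6 α=2/5: [8063/40, 559/8, 3797/40]
rounded: [202, 70, 95]

at x=1,y=1 over L1,L2,L3,L6,L7,L8:
+L1 (α=1/4) → [123/2, 181/4, 39/2]
+L2 (α=1/5) → [372/5, 354/5, 157/5]
+L3 (α=1/6) → [74, 589/6, 105/2]
+L6 (α=1/2) → [130, 901/12, 501/4]
+L7 (α=0) → [130, 901/12, 501/4]
+L8 (α=1/2) → [188, 3409/24, 701/8]
→ [188, 142, 88]

(0,0) stack=L1,L2,L3,L6,L7,L8; from [0,0,0]:
+L1 (α=0) → [0, 0, 0]
+L2 (α=7/8) → [63, 427/2, 511/4]
+L3 (α=1/4) → [265/4, 1283/8, 2057/16]
+L6 (α=1/4) → [1003/16, 4041/32, 10075/64]
+L7 (α=0) → [1003/16, 4041/32, 10075/64]
+L8 (α=4/5) → [3051/80, 18889/160, 73307/320]
= [38, 118, 229]

query (1,0) [L1,L2,L3,L6,L7] — begin 0,0,0
L1 α=1/2: [131/2, 117/2, 235/2]
L2 α=1/8: [1145/16, 945/16, 1785/16]
L3 α=0: [1145/16, 945/16, 1785/16]
L6 α=6/7: [7673/112, 21009/112, 24921/112]
L7 α=5/7: [25033/392, 46489/392, 36681/392]
→ [64, 119, 94]


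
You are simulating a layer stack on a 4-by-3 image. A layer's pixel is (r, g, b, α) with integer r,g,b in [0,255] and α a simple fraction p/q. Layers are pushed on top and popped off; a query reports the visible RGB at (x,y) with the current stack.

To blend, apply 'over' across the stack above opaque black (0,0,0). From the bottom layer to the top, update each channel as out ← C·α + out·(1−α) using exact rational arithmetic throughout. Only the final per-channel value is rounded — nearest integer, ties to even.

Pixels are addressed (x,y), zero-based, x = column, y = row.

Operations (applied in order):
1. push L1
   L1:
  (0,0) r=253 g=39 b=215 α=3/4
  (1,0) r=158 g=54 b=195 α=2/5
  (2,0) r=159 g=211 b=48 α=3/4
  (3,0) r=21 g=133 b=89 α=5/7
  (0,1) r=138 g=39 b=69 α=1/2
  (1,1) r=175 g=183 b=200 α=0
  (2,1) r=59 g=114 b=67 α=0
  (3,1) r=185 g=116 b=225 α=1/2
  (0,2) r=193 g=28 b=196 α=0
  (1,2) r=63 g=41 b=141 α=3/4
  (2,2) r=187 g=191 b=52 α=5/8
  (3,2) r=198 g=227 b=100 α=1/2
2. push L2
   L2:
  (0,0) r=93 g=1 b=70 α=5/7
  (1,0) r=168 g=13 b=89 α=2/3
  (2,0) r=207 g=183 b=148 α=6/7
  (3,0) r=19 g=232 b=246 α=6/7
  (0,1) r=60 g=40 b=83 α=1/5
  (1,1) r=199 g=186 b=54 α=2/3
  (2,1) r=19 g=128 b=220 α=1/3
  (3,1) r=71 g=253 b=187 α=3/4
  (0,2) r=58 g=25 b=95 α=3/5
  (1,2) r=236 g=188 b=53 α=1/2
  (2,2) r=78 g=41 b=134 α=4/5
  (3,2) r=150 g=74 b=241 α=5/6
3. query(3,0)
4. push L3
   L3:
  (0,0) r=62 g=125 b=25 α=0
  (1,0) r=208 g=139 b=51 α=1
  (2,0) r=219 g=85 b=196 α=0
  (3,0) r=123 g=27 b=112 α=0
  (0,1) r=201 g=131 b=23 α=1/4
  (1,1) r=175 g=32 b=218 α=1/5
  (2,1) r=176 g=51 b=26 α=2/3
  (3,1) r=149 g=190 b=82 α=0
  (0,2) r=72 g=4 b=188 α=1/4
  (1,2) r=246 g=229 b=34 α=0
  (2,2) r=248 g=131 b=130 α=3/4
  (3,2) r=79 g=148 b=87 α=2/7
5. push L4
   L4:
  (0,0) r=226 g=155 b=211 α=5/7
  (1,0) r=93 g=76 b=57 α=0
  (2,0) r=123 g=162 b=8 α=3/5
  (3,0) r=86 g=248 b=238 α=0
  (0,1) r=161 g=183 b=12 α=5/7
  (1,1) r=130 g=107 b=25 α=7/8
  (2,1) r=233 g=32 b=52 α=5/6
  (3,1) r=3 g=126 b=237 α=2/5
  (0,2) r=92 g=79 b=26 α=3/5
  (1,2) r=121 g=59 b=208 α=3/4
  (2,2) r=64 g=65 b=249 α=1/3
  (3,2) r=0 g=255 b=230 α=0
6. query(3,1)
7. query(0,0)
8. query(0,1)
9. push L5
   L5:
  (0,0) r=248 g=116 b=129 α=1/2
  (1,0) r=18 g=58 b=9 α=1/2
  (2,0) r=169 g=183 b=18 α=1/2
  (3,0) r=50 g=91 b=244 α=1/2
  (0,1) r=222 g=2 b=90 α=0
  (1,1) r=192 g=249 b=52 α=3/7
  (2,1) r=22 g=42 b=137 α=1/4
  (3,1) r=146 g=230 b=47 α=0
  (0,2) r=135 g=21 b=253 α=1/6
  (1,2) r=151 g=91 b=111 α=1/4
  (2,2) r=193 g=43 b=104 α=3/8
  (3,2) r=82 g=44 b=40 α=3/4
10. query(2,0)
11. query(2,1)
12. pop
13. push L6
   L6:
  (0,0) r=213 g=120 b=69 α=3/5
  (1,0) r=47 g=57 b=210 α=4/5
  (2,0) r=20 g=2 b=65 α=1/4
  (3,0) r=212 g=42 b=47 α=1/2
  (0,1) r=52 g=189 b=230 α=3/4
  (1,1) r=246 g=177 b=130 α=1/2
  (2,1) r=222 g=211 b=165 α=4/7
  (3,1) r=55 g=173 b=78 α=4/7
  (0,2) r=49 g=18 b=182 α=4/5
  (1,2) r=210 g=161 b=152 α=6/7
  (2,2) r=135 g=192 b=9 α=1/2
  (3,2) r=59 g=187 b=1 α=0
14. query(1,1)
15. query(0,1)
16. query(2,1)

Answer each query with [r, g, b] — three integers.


at x=3,y=0 over L1,L2:
L1 α=5/7: [15, 95, 445/7]
L2 α=6/7: [129/7, 1487/7, 10777/49]
rounded: [18, 212, 220]

(3,1) stack=L1,L2,L3,L4; from [0,0,0]:
L1 α=1/2: [185/2, 58, 225/2]
L2 α=3/4: [611/8, 817/4, 1347/8]
L3 α=0: [611/8, 817/4, 1347/8]
L4 α=2/5: [1881/40, 3459/20, 7833/40]
→ [47, 173, 196]

(0,0) stack=L1,L2,L3,L4; from [0,0,0]:
after L1 α=3/4: [759/4, 117/4, 645/4]
after L2 α=5/7: [1689/14, 127/14, 1345/14]
after L3 α=0: [1689/14, 127/14, 1345/14]
after L4 α=5/7: [9599/49, 5552/49, 8730/49]
→ [196, 113, 178]

(0,1) stack=L1,L2,L3,L4; from [0,0,0]:
+L1 (α=1/2) → [69, 39/2, 69/2]
+L2 (α=1/5) → [336/5, 118/5, 221/5]
+L3 (α=1/4) → [2013/20, 1009/20, 389/10]
+L4 (α=5/7) → [10063/70, 10159/70, 689/35]
= [144, 145, 20]

at x=2,y=0 over L1,L2,L3,L4,L5:
+L1 (α=3/4) → [477/4, 633/4, 36]
+L2 (α=6/7) → [5445/28, 5025/28, 132]
+L3 (α=0) → [5445/28, 5025/28, 132]
+L4 (α=3/5) → [10611/70, 11829/70, 288/5]
+L5 (α=1/2) → [22441/140, 24639/140, 189/5]
rounded: [160, 176, 38]

query (2,1) [L1,L2,L3,L4,L5] — begin 0,0,0
+L1 (α=0) → [0, 0, 0]
+L2 (α=1/3) → [19/3, 128/3, 220/3]
+L3 (α=2/3) → [1075/9, 434/9, 376/9]
+L4 (α=5/6) → [5780/27, 937/27, 1358/27]
+L5 (α=1/4) → [2989/18, 1315/36, 2591/36]
→ [166, 37, 72]

at x=1,y=1 over L1,L2,L3,L4,L6:
+L1 (α=0) → [0, 0, 0]
+L2 (α=2/3) → [398/3, 124, 36]
+L3 (α=1/5) → [2117/15, 528/5, 362/5]
+L4 (α=7/8) → [15767/120, 4273/40, 1237/40]
+L6 (α=1/2) → [45287/240, 11353/80, 6437/80]
→ [189, 142, 80]

at x=0,y=1 over L1,L2,L3,L4,L6:
L1 α=1/2: [69, 39/2, 69/2]
L2 α=1/5: [336/5, 118/5, 221/5]
L3 α=1/4: [2013/20, 1009/20, 389/10]
L4 α=5/7: [10063/70, 10159/70, 689/35]
L6 α=3/4: [20983/280, 49849/280, 24839/140]
= [75, 178, 177]

(2,1) stack=L1,L2,L3,L4,L6; from [0,0,0]:
after L1 α=0: [0, 0, 0]
after L2 α=1/3: [19/3, 128/3, 220/3]
after L3 α=2/3: [1075/9, 434/9, 376/9]
after L4 α=5/6: [5780/27, 937/27, 1358/27]
after L6 α=4/7: [13772/63, 1219/9, 7298/63]
→ [219, 135, 116]


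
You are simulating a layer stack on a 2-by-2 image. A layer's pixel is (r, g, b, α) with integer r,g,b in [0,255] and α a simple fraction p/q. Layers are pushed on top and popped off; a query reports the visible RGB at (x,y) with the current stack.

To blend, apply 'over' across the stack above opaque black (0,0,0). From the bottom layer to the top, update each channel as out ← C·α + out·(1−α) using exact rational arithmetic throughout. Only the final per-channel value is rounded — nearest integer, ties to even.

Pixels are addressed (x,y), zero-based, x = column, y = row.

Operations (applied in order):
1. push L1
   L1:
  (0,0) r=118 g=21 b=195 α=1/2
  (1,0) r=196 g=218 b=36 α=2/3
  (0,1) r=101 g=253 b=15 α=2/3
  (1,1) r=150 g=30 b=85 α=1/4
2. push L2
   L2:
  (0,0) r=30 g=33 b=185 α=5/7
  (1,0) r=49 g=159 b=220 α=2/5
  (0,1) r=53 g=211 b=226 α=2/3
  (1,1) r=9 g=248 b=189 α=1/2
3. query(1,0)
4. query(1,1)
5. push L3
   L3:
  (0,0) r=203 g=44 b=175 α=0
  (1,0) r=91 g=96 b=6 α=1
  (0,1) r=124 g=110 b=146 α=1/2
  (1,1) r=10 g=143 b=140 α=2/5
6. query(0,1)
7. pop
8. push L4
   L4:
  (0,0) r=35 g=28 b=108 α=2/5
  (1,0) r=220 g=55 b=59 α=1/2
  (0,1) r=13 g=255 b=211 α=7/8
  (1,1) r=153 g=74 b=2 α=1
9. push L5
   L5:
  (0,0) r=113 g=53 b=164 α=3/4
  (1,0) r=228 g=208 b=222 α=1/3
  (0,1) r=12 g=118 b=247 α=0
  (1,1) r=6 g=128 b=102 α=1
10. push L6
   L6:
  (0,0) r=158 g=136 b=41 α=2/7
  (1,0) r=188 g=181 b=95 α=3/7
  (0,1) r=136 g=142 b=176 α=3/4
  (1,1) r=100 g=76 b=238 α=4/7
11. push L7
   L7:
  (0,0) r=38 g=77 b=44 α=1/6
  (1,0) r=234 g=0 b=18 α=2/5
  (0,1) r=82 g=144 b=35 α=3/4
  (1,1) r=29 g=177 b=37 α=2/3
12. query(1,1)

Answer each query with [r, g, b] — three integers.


query (1,0) [L1,L2] — begin 0,0,0
L1 α=2/3: [392/3, 436/3, 24]
L2 α=2/5: [98, 754/5, 512/5]
→ [98, 151, 102]

query (1,1) [L1,L2] — begin 0,0,0
L1 α=1/4: [75/2, 15/2, 85/4]
L2 α=1/2: [93/4, 511/4, 841/8]
rounded: [23, 128, 105]

(0,1) stack=L1,L2,L3; from [0,0,0]:
after L1 α=2/3: [202/3, 506/3, 10]
after L2 α=2/3: [520/9, 1772/9, 154]
after L3 α=1/2: [818/9, 1381/9, 150]
= [91, 153, 150]

query (1,1) [L1,L2,L4,L5,L6,L7] — begin 0,0,0
L1 α=1/4: [75/2, 15/2, 85/4]
L2 α=1/2: [93/4, 511/4, 841/8]
L4 α=1: [153, 74, 2]
L5 α=1: [6, 128, 102]
L6 α=4/7: [418/7, 688/7, 1258/7]
L7 α=2/3: [824/21, 3166/21, 592/7]
= [39, 151, 85]


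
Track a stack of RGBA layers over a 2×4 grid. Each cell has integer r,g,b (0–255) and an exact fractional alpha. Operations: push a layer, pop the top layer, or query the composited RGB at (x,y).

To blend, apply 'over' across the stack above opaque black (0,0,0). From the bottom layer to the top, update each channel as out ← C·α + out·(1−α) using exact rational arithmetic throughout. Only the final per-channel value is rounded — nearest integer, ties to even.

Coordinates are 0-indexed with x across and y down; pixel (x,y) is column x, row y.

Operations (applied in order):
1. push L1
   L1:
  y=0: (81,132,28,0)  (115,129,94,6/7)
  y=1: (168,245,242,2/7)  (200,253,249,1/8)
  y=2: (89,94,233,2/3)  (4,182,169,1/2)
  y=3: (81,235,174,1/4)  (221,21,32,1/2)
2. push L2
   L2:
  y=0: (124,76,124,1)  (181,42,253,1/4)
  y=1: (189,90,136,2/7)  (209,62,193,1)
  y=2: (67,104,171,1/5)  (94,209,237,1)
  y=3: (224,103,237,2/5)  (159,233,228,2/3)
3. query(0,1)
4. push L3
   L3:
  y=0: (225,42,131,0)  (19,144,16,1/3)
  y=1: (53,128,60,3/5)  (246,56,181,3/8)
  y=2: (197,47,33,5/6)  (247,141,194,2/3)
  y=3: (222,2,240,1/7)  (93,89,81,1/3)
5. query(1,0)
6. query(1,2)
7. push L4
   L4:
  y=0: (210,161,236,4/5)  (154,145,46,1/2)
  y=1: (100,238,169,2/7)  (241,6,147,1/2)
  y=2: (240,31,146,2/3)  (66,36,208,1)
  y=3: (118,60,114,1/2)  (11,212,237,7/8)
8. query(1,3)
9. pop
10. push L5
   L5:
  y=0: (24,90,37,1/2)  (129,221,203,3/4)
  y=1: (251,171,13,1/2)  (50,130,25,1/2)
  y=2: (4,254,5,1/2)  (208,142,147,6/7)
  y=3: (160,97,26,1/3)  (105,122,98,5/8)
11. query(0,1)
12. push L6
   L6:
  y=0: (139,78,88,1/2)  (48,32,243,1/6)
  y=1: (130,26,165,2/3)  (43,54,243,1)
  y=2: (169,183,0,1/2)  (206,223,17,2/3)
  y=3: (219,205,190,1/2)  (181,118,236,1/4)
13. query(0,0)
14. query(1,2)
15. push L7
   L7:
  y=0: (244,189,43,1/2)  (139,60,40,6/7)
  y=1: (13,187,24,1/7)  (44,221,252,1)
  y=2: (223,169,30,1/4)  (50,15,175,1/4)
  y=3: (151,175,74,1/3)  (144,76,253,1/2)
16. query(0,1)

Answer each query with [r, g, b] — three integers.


(0,1) stack=L1,L2; from [0,0,0]:
+L1 (α=2/7) → [48, 70, 484/7]
+L2 (α=2/7) → [618/7, 530/7, 4324/49]
= [88, 76, 88]

query (1,0) [L1,L2,L3] — begin 0,0,0
L1 α=6/7: [690/7, 774/7, 564/7]
L2 α=1/4: [3337/28, 654/7, 3463/28]
L3 α=1/3: [1201/14, 772/7, 1229/14]
→ [86, 110, 88]

(1,2) stack=L1,L2,L3; from [0,0,0]:
after L1 α=1/2: [2, 91, 169/2]
after L2 α=1: [94, 209, 237]
after L3 α=2/3: [196, 491/3, 625/3]
→ [196, 164, 208]

query (1,3) [L1,L2,L3,L4] — begin 0,0,0
+L1 (α=1/2) → [221/2, 21/2, 16]
+L2 (α=2/3) → [857/6, 953/6, 472/3]
+L3 (α=1/3) → [1136/9, 1220/9, 1187/9]
+L4 (α=7/8) → [1829/72, 1822/9, 8059/36]
→ [25, 202, 224]

(0,1) stack=L1,L2,L3,L5; from [0,0,0]:
+L1 (α=2/7) → [48, 70, 484/7]
+L2 (α=2/7) → [618/7, 530/7, 4324/49]
+L3 (α=3/5) → [2349/35, 3748/35, 17468/245]
+L5 (α=1/2) → [5567/35, 9733/70, 20653/490]
→ [159, 139, 42]

at x=0,y=0 over L1,L2,L3,L5,L6:
L1 α=0: [0, 0, 0]
L2 α=1: [124, 76, 124]
L3 α=0: [124, 76, 124]
L5 α=1/2: [74, 83, 161/2]
L6 α=1/2: [213/2, 161/2, 337/4]
= [106, 80, 84]

query (1,2) [L1,L2,L3,L5,L6] — begin 0,0,0
after L1 α=1/2: [2, 91, 169/2]
after L2 α=1: [94, 209, 237]
after L3 α=2/3: [196, 491/3, 625/3]
after L5 α=6/7: [1444/7, 3047/21, 3271/21]
after L6 α=2/3: [4328/21, 12413/63, 3985/63]
= [206, 197, 63]

(0,1) stack=L1,L2,L3,L5,L6,L7; from [0,0,0]:
L1 α=2/7: [48, 70, 484/7]
L2 α=2/7: [618/7, 530/7, 4324/49]
L3 α=3/5: [2349/35, 3748/35, 17468/245]
L5 α=1/2: [5567/35, 9733/70, 20653/490]
L6 α=2/3: [4889/35, 13373/210, 182353/1470]
L7 α=1/7: [29789/245, 19918/245, 188233/1715]
rounded: [122, 81, 110]


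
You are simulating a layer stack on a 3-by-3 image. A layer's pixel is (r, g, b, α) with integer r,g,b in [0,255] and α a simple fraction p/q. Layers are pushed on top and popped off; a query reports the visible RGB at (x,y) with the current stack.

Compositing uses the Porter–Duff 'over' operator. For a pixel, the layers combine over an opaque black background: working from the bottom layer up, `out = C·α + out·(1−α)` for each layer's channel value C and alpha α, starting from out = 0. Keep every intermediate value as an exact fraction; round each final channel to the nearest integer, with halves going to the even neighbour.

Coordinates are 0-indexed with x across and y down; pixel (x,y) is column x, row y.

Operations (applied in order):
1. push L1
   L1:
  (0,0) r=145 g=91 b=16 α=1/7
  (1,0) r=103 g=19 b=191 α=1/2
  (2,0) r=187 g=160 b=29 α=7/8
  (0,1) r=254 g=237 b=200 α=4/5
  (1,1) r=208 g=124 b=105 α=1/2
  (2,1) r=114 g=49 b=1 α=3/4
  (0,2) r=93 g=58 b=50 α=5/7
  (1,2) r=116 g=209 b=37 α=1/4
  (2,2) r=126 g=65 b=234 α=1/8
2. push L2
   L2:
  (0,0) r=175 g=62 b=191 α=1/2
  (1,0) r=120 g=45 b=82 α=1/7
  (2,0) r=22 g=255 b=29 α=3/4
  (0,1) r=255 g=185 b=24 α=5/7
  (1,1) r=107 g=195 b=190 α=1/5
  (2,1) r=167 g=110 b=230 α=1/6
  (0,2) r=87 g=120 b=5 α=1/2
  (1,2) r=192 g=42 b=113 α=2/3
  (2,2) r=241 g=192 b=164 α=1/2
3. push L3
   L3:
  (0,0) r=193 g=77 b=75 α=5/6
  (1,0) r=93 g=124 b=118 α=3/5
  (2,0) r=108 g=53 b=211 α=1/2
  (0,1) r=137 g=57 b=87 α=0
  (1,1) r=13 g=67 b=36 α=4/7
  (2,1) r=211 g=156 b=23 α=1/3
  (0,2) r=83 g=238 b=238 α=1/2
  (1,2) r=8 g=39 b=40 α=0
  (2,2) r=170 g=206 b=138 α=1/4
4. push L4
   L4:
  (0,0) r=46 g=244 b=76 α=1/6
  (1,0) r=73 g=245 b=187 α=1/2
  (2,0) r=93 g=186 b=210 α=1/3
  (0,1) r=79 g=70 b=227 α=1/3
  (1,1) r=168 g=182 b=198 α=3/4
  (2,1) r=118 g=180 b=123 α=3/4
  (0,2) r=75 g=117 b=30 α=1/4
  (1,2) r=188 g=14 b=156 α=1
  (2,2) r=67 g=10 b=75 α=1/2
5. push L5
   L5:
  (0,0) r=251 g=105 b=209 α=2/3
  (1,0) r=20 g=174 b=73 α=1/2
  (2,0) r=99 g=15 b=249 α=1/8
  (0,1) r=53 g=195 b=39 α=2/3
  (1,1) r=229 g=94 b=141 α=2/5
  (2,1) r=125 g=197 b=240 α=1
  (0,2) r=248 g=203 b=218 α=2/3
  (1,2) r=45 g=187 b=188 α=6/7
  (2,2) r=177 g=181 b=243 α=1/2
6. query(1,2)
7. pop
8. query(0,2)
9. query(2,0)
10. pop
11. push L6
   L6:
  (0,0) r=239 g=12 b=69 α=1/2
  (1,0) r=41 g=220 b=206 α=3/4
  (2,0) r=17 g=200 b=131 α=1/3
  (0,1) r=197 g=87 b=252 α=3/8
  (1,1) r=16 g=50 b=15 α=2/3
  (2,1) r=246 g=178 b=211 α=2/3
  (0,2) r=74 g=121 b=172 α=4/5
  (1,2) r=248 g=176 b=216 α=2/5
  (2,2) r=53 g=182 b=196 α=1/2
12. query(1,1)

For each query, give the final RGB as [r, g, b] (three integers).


at x=1,y=2 over L1,L2,L3,L4,L5:
L1 α=1/4: [29, 209/4, 37/4]
L2 α=2/3: [413/3, 545/12, 941/12]
L3 α=0: [413/3, 545/12, 941/12]
L4 α=1: [188, 14, 156]
L5 α=6/7: [458/7, 1136/7, 1284/7]
= [65, 162, 183]

(0,2) stack=L1,L2,L3,L4; from [0,0,0]:
+L1 (α=5/7) → [465/7, 290/7, 250/7]
+L2 (α=1/2) → [537/7, 565/7, 285/14]
+L3 (α=1/2) → [559/7, 2231/14, 3617/28]
+L4 (α=1/4) → [1101/14, 8331/56, 11691/112]
= [79, 149, 104]

query (2,0) [L1,L2,L3,L4] — begin 0,0,0
after L1 α=7/8: [1309/8, 140, 203/8]
after L2 α=3/4: [1837/32, 905/4, 899/32]
after L3 α=1/2: [5293/64, 1117/8, 7651/64]
after L4 α=1/3: [8269/96, 1861/12, 14371/96]
→ [86, 155, 150]

at x=1,y=1 over L1,L2,L3,L6:
after L1 α=1/2: [104, 62, 105/2]
after L2 α=1/5: [523/5, 443/5, 80]
after L3 α=4/7: [1829/35, 2669/35, 384/7]
after L6 α=2/3: [983/35, 6169/105, 198/7]
= [28, 59, 28]


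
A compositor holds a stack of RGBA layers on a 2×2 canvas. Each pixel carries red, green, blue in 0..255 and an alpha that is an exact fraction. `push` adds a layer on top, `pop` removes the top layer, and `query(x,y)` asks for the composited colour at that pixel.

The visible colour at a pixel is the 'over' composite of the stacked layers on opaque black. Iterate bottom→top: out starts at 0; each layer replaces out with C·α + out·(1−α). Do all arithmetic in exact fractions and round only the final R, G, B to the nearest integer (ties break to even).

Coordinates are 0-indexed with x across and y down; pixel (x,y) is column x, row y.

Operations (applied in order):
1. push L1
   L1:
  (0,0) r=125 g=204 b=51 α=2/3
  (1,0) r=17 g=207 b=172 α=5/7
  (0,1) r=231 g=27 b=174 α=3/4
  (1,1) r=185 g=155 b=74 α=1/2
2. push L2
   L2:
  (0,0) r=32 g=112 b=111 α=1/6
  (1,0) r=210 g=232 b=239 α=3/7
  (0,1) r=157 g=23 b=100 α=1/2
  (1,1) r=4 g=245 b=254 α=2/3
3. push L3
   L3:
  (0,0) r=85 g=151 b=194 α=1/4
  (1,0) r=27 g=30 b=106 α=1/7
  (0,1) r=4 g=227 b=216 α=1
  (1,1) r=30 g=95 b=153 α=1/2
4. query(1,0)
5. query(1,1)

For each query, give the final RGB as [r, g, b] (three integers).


(1,0) stack=L1,L2,L3; from [0,0,0]:
+L1 (α=5/7) → [85/7, 1035/7, 860/7]
+L2 (α=3/7) → [4750/49, 9012/49, 8459/49]
+L3 (α=1/7) → [29823/343, 55542/343, 55948/343]
rounded: [87, 162, 163]

(1,1) stack=L1,L2,L3; from [0,0,0]:
after L1 α=1/2: [185/2, 155/2, 37]
after L2 α=2/3: [67/2, 1135/6, 545/3]
after L3 α=1/2: [127/4, 1705/12, 502/3]
rounded: [32, 142, 167]


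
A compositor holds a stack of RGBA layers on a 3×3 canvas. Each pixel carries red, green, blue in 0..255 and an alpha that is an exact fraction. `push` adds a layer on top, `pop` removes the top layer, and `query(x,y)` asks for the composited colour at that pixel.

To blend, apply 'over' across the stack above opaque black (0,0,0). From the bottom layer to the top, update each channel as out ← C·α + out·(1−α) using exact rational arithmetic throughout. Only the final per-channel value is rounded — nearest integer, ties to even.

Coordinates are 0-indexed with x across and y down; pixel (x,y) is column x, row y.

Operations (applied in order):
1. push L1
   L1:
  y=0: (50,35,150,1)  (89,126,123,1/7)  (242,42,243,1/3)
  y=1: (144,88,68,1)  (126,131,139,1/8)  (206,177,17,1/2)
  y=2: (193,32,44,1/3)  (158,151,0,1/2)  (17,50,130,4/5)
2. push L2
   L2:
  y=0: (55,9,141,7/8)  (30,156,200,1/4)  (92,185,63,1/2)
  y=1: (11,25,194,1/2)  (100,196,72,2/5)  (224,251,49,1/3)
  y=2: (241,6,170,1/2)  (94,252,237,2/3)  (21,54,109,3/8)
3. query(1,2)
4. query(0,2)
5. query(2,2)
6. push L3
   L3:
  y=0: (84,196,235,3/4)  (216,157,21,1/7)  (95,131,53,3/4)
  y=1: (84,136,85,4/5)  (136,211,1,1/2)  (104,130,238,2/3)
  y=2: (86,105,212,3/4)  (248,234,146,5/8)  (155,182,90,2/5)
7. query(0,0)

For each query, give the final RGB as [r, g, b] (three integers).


at x=1,y=2 over L1,L2:
L1 α=1/2: [79, 151/2, 0]
L2 α=2/3: [89, 1159/6, 158]
rounded: [89, 193, 158]

at x=0,y=2 over L1,L2:
after L1 α=1/3: [193/3, 32/3, 44/3]
after L2 α=1/2: [458/3, 25/3, 277/3]
= [153, 8, 92]

at x=2,y=2 over L1,L2:
L1 α=4/5: [68/5, 40, 104]
L2 α=3/8: [131/8, 181/4, 847/8]
rounded: [16, 45, 106]

(0,0) stack=L1,L2,L3; from [0,0,0]:
after L1 α=1: [50, 35, 150]
after L2 α=7/8: [435/8, 49/4, 1137/8]
after L3 α=3/4: [2451/32, 2401/16, 6777/32]
rounded: [77, 150, 212]


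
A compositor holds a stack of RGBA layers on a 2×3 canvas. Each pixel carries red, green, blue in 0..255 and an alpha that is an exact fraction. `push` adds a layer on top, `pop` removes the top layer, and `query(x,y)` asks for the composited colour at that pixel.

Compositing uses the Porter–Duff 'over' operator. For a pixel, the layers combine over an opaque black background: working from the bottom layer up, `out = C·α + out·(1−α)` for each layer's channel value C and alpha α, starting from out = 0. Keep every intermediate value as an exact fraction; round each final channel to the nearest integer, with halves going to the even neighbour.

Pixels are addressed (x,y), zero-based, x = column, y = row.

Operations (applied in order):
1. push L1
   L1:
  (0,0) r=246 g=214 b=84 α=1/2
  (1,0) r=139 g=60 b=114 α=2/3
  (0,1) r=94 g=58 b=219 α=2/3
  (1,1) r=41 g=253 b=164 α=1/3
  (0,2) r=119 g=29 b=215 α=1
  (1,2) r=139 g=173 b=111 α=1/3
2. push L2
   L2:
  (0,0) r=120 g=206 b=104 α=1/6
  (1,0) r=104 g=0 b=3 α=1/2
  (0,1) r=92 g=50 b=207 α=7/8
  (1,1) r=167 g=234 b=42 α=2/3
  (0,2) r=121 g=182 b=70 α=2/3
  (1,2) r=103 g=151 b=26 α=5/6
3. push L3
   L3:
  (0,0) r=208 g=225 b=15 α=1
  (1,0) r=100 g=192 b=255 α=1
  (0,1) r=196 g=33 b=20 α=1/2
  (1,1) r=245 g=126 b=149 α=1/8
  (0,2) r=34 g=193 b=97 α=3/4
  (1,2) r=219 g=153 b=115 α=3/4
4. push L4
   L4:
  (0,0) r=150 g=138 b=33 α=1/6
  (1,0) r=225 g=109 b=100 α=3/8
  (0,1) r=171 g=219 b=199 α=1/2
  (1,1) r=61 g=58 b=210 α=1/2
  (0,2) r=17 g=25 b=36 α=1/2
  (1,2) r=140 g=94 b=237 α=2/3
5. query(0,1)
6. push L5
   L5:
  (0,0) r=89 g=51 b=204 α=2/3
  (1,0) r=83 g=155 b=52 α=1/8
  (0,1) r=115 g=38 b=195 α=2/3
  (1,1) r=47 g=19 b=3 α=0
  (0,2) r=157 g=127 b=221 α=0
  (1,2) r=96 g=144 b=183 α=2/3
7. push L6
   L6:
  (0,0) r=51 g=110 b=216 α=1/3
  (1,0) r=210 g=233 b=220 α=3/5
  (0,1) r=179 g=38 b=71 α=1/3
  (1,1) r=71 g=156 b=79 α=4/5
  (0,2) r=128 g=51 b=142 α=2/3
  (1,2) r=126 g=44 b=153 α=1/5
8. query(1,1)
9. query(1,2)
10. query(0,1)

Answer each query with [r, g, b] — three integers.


(0,1) stack=L1,L2,L3,L4; from [0,0,0]:
+L1 (α=2/3) → [188/3, 116/3, 146]
+L2 (α=7/8) → [265/3, 583/12, 1595/8]
+L3 (α=1/2) → [853/6, 979/24, 1755/16]
+L4 (α=1/2) → [1879/12, 6235/48, 4939/32]
→ [157, 130, 154]

at x=1,y=1 over L1,L2,L3,L4,L5,L6:
after L1 α=1/3: [41/3, 253/3, 164/3]
after L2 α=2/3: [1043/9, 1657/9, 416/9]
after L3 α=1/8: [4753/36, 12733/72, 4253/72]
after L4 α=1/2: [6949/72, 16909/144, 19373/144]
after L5 α=0: [6949/72, 16909/144, 19373/144]
after L6 α=4/5: [27397/360, 21353/144, 64877/720]
rounded: [76, 148, 90]

at x=1,y=2 over L1,L2,L3,L4,L5,L6:
L1 α=1/3: [139/3, 173/3, 37]
L2 α=5/6: [842/9, 1219/9, 167/6]
L3 α=3/4: [6755/36, 2675/18, 2237/24]
L4 α=2/3: [16835/108, 6059/54, 13613/72]
L5 α=2/3: [37571/324, 21611/162, 39965/216]
L6 α=1/5: [47777/405, 46786/405, 48227/270]
→ [118, 116, 179]

query (0,1) [L1,L2,L3,L4,L5,L6] — begin 0,0,0
+L1 (α=2/3) → [188/3, 116/3, 146]
+L2 (α=7/8) → [265/3, 583/12, 1595/8]
+L3 (α=1/2) → [853/6, 979/24, 1755/16]
+L4 (α=1/2) → [1879/12, 6235/48, 4939/32]
+L5 (α=2/3) → [4639/36, 9883/144, 17419/96]
+L6 (α=1/3) → [7861/54, 12619/216, 20827/144]
= [146, 58, 145]


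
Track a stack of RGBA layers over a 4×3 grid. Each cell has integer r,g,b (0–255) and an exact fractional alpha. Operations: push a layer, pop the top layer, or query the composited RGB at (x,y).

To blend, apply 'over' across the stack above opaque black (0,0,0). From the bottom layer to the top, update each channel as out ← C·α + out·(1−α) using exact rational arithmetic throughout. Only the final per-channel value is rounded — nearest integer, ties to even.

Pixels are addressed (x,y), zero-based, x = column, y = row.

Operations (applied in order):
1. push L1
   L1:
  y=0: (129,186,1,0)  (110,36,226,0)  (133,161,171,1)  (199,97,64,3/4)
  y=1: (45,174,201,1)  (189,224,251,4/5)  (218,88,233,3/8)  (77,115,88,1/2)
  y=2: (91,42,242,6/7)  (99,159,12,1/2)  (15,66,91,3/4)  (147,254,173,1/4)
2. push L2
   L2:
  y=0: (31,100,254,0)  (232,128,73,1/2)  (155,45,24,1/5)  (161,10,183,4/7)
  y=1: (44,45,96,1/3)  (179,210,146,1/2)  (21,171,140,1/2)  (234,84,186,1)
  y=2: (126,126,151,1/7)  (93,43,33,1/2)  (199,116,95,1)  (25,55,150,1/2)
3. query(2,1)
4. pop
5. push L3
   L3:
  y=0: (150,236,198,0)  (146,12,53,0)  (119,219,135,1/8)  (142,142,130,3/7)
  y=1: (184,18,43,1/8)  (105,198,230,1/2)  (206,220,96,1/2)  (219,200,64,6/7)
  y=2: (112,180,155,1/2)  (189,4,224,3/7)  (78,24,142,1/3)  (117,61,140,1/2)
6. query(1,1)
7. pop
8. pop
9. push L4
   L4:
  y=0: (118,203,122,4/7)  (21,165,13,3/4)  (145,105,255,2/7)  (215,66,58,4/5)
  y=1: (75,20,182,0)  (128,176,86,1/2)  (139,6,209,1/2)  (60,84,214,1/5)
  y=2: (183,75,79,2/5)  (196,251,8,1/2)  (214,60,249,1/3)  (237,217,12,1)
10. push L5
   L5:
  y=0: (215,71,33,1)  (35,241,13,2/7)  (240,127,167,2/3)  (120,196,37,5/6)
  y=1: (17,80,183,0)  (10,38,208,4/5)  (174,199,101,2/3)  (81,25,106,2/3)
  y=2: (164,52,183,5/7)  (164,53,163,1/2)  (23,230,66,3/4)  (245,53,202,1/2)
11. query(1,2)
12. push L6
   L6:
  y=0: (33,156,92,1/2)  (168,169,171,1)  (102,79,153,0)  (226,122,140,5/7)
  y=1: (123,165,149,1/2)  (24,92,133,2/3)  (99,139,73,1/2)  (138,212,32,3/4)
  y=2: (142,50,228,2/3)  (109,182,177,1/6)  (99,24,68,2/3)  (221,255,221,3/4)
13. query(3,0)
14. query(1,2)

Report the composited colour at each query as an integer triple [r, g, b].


at x=2,y=1 over L1,L2:
+L1 (α=3/8) → [327/4, 33, 699/8]
+L2 (α=1/2) → [411/8, 102, 1819/16]
→ [51, 102, 114]

(1,1) stack=L1,L3; from [0,0,0]:
+L1 (α=4/5) → [756/5, 896/5, 1004/5]
+L3 (α=1/2) → [1281/10, 943/5, 1077/5]
= [128, 189, 215]

(1,2) stack=L4,L5; from [0,0,0]:
after L4 α=1/2: [98, 251/2, 4]
after L5 α=1/2: [131, 357/4, 167/2]
= [131, 89, 84]

(3,0) stack=L4,L5,L6; from [0,0,0]:
after L4 α=4/5: [172, 264/5, 232/5]
after L5 α=5/6: [386/3, 2582/15, 1157/30]
after L6 α=5/7: [4162/21, 14314/105, 11657/105]
rounded: [198, 136, 111]

(1,2) stack=L4,L5,L6; from [0,0,0]:
+L4 (α=1/2) → [98, 251/2, 4]
+L5 (α=1/2) → [131, 357/4, 167/2]
+L6 (α=1/6) → [382/3, 2513/24, 1189/12]
rounded: [127, 105, 99]


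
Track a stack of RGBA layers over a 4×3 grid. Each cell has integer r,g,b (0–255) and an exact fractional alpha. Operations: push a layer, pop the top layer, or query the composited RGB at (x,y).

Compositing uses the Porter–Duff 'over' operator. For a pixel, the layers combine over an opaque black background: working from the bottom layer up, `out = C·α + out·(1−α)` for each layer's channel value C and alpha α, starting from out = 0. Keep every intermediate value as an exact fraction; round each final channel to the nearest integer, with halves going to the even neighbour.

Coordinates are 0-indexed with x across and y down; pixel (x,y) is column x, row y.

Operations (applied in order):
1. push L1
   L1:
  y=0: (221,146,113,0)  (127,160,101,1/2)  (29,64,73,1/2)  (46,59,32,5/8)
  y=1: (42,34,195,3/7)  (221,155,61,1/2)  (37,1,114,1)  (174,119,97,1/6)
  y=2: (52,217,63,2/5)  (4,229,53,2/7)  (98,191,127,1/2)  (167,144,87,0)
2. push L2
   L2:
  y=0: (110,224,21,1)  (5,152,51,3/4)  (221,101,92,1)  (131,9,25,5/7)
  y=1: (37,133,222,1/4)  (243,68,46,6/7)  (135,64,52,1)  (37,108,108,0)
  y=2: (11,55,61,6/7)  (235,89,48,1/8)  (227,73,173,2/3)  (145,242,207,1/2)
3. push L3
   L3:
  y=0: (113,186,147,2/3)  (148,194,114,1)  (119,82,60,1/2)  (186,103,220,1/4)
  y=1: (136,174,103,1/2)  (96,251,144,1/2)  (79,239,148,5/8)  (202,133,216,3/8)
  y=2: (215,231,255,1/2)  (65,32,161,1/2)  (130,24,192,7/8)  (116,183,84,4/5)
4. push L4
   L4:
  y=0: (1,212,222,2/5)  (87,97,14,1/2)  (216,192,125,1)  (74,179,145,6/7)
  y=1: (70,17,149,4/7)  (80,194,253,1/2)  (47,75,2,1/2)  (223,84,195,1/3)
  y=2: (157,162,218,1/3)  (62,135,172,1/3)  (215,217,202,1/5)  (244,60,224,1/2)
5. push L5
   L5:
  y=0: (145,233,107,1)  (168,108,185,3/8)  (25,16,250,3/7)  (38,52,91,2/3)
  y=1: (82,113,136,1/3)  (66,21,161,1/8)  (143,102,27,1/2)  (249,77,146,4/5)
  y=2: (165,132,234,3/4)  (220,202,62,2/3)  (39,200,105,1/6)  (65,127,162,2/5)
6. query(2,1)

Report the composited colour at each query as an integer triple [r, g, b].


query (2,1) [L1,L2,L3,L4,L5] — begin 0,0,0
L1 α=1: [37, 1, 114]
L2 α=1: [135, 64, 52]
L3 α=5/8: [100, 1387/8, 112]
L4 α=1/2: [147/2, 1987/16, 57]
L5 α=1/2: [433/4, 3619/32, 42]
rounded: [108, 113, 42]


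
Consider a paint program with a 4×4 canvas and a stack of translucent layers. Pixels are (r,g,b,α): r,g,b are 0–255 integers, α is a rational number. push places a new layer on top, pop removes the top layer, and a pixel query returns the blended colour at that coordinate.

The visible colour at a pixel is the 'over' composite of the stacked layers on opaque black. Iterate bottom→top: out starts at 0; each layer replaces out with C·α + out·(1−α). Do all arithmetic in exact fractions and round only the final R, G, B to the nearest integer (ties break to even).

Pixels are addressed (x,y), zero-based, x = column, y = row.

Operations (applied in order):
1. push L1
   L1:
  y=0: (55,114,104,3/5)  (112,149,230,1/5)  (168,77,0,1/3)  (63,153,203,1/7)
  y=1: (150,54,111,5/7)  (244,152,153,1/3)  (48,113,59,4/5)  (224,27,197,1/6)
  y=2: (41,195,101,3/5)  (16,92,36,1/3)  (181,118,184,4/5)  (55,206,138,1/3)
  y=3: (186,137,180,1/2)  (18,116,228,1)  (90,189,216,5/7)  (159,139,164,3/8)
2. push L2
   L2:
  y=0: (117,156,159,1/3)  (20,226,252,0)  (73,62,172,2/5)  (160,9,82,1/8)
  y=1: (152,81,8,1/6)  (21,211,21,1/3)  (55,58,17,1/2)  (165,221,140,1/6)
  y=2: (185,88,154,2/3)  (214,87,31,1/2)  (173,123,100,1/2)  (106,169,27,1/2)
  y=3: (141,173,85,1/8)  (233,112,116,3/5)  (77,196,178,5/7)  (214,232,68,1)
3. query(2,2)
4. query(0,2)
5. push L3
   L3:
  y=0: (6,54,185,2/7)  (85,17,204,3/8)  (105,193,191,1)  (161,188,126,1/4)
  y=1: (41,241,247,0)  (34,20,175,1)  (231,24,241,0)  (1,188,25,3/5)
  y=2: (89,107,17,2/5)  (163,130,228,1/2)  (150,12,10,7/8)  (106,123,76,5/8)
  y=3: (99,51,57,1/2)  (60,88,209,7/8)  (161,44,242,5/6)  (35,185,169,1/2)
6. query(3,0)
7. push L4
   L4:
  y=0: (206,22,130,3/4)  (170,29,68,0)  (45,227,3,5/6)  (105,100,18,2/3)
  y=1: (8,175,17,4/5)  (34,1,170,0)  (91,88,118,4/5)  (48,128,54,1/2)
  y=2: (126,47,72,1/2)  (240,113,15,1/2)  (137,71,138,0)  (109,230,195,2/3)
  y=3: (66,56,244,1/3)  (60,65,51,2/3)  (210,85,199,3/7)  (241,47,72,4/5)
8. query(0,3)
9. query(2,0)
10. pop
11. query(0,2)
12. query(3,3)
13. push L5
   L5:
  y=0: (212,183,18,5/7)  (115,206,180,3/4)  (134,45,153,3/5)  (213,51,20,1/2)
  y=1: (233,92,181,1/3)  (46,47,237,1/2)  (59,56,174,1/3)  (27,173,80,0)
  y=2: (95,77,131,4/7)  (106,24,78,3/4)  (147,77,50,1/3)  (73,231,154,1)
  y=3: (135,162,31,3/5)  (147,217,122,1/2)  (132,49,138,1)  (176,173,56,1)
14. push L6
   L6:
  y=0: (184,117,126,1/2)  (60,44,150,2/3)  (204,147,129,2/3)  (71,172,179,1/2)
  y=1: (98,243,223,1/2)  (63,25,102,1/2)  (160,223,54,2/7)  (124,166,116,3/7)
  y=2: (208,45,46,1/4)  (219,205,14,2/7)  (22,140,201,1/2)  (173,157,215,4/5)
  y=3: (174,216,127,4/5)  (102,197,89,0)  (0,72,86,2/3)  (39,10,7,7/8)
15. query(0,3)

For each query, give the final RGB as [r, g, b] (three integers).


query (2,2) [L1,L2] — begin 0,0,0
L1 α=4/5: [724/5, 472/5, 736/5]
L2 α=1/2: [1589/10, 1087/10, 618/5]
rounded: [159, 109, 124]

(0,2) stack=L1,L2; from [0,0,0]:
+L1 (α=3/5) → [123/5, 117, 303/5]
+L2 (α=2/3) → [1973/15, 293/3, 1843/15]
= [132, 98, 123]

query (3,0) [L1,L2,L3] — begin 0,0,0
+L1 (α=1/7) → [9, 153/7, 29]
+L2 (α=1/8) → [223/8, 81/4, 285/8]
+L3 (α=1/4) → [1957/32, 995/16, 1863/32]
→ [61, 62, 58]

query (0,3) [L1,L2,L3,L4] — begin 0,0,0
after L1 α=1/2: [93, 137/2, 90]
after L2 α=1/8: [99, 1305/16, 715/8]
after L3 α=1/2: [99, 2121/32, 1171/16]
after L4 α=1/3: [88, 3017/48, 1041/8]
= [88, 63, 130]

query (2,0) [L1,L2,L3,L4] — begin 0,0,0
after L1 α=1/3: [56, 77/3, 0]
after L2 α=2/5: [314/5, 201/5, 344/5]
after L3 α=1: [105, 193, 191]
after L4 α=5/6: [55, 664/3, 103/3]
= [55, 221, 34]

(0,2) stack=L1,L2,L3; from [0,0,0]:
+L1 (α=3/5) → [123/5, 117, 303/5]
+L2 (α=2/3) → [1973/15, 293/3, 1843/15]
+L3 (α=2/5) → [2863/25, 507/5, 2013/25]
rounded: [115, 101, 81]

query (3,3) [L1,L2,L3] — begin 0,0,0
L1 α=3/8: [477/8, 417/8, 123/2]
L2 α=1: [214, 232, 68]
L3 α=1/2: [249/2, 417/2, 237/2]
rounded: [124, 208, 118]

query (0,3) [L1,L2,L3,L5,L6] — begin 0,0,0
after L1 α=1/2: [93, 137/2, 90]
after L2 α=1/8: [99, 1305/16, 715/8]
after L3 α=1/2: [99, 2121/32, 1171/16]
after L5 α=3/5: [603/5, 9897/80, 383/8]
after L6 α=4/5: [4083/25, 79017/400, 4447/40]
→ [163, 198, 111]


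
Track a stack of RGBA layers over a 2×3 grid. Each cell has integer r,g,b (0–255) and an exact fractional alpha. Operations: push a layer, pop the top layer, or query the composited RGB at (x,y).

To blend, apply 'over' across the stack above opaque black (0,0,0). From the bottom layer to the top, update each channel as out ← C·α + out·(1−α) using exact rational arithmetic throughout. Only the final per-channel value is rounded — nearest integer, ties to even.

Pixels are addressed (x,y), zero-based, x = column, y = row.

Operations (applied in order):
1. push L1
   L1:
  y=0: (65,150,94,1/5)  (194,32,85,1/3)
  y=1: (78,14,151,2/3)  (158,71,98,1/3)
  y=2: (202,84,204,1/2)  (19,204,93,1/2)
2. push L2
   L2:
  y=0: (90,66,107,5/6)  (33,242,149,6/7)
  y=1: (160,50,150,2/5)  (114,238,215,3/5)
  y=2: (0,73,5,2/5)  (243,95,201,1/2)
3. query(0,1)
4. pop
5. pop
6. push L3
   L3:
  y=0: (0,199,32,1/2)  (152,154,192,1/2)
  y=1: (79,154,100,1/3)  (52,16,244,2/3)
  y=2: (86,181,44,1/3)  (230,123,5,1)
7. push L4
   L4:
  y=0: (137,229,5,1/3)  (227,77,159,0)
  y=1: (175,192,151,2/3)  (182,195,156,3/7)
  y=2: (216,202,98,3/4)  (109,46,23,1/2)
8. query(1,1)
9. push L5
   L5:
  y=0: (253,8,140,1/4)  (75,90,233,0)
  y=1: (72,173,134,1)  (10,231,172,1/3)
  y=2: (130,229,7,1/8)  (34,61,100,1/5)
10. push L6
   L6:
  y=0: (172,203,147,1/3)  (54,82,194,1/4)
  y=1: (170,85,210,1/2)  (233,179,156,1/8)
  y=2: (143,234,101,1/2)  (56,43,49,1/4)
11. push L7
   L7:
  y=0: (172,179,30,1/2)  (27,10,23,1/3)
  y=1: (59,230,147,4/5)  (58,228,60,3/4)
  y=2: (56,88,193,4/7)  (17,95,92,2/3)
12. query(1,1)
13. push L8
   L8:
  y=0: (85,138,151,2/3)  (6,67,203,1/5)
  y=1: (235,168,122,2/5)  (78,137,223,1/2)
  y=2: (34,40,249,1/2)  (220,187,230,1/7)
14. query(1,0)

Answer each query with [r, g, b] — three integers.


at x=0,y=1 over L1,L2:
L1 α=2/3: [52, 28/3, 302/3]
L2 α=2/5: [476/5, 128/5, 602/5]
rounded: [95, 26, 120]

(1,1) stack=L3,L4; from [0,0,0]:
L3 α=2/3: [104/3, 32/3, 488/3]
L4 α=3/7: [2054/21, 269/3, 3356/21]
= [98, 90, 160]

(1,1) stack=L3,L4,L5,L6,L7; from [0,0,0]:
after L3 α=2/3: [104/3, 32/3, 488/3]
after L4 α=3/7: [2054/21, 269/3, 3356/21]
after L5 α=1/3: [4318/63, 1231/9, 10324/63]
after L6 α=1/8: [6415/72, 2557/18, 1466/9]
after L7 α=3/4: [18943/288, 14869/72, 1543/18]
→ [66, 207, 86]

query (1,0) [L3,L4,L5,L6,L7,L8] — begin 0,0,0
L3 α=1/2: [76, 77, 96]
L4 α=0: [76, 77, 96]
L5 α=0: [76, 77, 96]
L6 α=1/4: [141/2, 313/4, 241/2]
L7 α=1/3: [56, 111/2, 88]
L8 α=1/5: [46, 289/5, 111]
→ [46, 58, 111]


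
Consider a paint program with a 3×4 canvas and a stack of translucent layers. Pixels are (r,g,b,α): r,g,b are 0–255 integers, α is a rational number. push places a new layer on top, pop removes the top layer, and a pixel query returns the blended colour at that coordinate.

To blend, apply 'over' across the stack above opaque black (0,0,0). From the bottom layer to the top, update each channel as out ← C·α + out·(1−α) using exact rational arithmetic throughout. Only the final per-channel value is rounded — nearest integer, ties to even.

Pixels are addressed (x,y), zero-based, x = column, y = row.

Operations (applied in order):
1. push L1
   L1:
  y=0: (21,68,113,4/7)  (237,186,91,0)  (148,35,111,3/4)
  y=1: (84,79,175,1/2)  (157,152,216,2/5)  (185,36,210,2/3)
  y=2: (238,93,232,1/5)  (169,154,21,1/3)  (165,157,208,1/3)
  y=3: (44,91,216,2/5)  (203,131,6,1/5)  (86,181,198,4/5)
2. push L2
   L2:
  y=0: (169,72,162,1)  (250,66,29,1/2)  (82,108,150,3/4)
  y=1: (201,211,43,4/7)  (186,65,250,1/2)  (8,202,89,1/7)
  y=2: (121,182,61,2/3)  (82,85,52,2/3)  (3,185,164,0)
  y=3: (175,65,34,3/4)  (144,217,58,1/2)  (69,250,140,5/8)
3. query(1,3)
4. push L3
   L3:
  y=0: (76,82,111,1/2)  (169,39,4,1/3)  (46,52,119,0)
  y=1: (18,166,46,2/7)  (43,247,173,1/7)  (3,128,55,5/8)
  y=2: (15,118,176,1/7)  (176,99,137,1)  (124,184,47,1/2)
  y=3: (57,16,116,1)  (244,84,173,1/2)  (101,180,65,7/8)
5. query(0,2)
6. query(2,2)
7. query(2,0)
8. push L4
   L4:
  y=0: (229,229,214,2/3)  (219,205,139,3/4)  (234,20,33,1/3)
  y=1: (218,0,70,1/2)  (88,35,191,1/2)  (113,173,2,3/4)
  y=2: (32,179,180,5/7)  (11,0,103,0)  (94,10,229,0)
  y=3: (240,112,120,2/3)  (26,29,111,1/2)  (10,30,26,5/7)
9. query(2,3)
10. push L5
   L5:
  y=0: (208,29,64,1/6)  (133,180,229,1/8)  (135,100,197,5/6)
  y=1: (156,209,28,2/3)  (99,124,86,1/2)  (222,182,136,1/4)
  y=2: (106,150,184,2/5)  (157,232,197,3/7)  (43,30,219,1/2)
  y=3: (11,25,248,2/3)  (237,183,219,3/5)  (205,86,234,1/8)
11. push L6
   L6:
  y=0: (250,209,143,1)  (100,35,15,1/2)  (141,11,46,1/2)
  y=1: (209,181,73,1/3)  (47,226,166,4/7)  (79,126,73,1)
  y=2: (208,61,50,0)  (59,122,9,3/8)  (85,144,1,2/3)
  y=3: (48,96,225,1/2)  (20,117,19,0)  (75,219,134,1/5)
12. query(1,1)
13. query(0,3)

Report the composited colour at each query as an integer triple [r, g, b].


query (1,3) [L1,L2] — begin 0,0,0
L1 α=1/5: [203/5, 131/5, 6/5]
L2 α=1/2: [923/10, 608/5, 148/5]
= [92, 122, 30]

query (0,2) [L1,L2,L3] — begin 0,0,0
L1 α=1/5: [238/5, 93/5, 232/5]
L2 α=2/3: [1448/15, 1913/15, 842/15]
L3 α=1/7: [2971/35, 4416/35, 2564/35]
= [85, 126, 73]

at x=2,y=2 over L1,L2,L3:
after L1 α=1/3: [55, 157/3, 208/3]
after L2 α=0: [55, 157/3, 208/3]
after L3 α=1/2: [179/2, 709/6, 349/6]
→ [90, 118, 58]

(2,0) stack=L1,L2,L3; from [0,0,0]:
+L1 (α=3/4) → [111, 105/4, 333/4]
+L2 (α=3/4) → [357/4, 1401/16, 2133/16]
+L3 (α=0) → [357/4, 1401/16, 2133/16]
→ [89, 88, 133]

query (2,3) [L1,L2,L3,L4] — begin 0,0,0
+L1 (α=4/5) → [344/5, 724/5, 792/5]
+L2 (α=5/8) → [2757/40, 4211/20, 1469/10]
+L3 (α=7/8) → [31037/320, 29411/160, 6019/80]
+L4 (α=5/7) → [39037/1120, 41411/560, 11219/280]
= [35, 74, 40]

at x=1,y=1 over L1,L2,L3,L4,L5,L6:
+L1 (α=2/5) → [314/5, 304/5, 432/5]
+L2 (α=1/2) → [622/5, 629/10, 841/5]
+L3 (α=1/7) → [3947/35, 446/5, 5911/35]
+L4 (α=1/2) → [7027/70, 621/10, 6298/35]
+L5 (α=1/2) → [13957/140, 1861/20, 4654/35]
+L6 (α=4/7) → [68191/980, 23663/140, 37202/245]
→ [70, 169, 152]

at x=0,y=3 over L1,L2,L3,L4,L5,L6:
+L1 (α=2/5) → [88/5, 182/5, 432/5]
+L2 (α=3/4) → [2713/20, 1157/20, 471/10]
+L3 (α=1) → [57, 16, 116]
+L4 (α=2/3) → [179, 80, 356/3]
+L5 (α=2/3) → [67, 130/3, 1844/9]
+L6 (α=1/2) → [115/2, 209/3, 3869/18]
rounded: [58, 70, 215]
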